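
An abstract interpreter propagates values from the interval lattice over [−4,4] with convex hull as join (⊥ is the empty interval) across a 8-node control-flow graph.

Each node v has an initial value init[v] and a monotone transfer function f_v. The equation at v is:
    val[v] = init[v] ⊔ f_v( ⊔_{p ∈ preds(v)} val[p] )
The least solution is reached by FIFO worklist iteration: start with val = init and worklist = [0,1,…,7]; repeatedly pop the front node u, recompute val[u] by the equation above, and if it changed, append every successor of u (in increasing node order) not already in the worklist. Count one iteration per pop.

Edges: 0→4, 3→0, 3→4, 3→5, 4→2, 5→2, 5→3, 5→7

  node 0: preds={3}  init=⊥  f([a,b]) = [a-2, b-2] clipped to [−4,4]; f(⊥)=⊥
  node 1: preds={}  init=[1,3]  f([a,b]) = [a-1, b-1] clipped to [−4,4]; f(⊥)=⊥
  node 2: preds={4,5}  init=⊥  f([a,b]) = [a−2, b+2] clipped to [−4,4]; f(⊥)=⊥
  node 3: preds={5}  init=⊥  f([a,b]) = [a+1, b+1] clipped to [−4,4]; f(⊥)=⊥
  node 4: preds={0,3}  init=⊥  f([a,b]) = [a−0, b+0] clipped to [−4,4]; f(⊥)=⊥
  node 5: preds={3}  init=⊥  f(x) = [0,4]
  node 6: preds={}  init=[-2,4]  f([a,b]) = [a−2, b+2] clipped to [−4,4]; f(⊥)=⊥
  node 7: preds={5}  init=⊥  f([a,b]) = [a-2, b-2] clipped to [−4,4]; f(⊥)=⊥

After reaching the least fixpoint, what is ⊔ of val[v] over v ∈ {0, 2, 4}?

[-3,4]

Worklist (14 pops):
  #1 pop 0: in=⊥ → ⊥ (no change)
  #2 pop 1: in=⊥ → [1,3] (no change)
  #3 pop 2: in=⊥ → ⊥ (no change)
  #4 pop 3: in=⊥ → ⊥ (no change)
  #5 pop 4: in=⊥ → ⊥ (no change)
  #6 pop 5: in=⊥ → [0,4] (was ⊥); enqueue [2,3]
  #7 pop 6: in=⊥ → [-2,4] (no change)
  #8 pop 7: in=[0,4] → [-2,2] (was ⊥); enqueue []
  #9 pop 2: in=[0,4] → [-2,4] (was ⊥); enqueue []
  #10 pop 3: in=[0,4] → [1,4] (was ⊥); enqueue [0,4,5]
  #11 pop 0: in=[1,4] → [-1,2] (was ⊥); enqueue []
  #12 pop 4: in=[-1,4] → [-1,4] (was ⊥); enqueue [2]
  #13 pop 5: in=[1,4] → [0,4] (no change)
  #14 pop 2: in=[-1,4] → [-3,4] (was [-2,4]); enqueue []

Fixpoint:
  val[0] = [-1,2]
  val[1] = [1,3]
  val[2] = [-3,4]
  val[3] = [1,4]
  val[4] = [-1,4]
  val[5] = [0,4]
  val[6] = [-2,4]
  val[7] = [-2,2]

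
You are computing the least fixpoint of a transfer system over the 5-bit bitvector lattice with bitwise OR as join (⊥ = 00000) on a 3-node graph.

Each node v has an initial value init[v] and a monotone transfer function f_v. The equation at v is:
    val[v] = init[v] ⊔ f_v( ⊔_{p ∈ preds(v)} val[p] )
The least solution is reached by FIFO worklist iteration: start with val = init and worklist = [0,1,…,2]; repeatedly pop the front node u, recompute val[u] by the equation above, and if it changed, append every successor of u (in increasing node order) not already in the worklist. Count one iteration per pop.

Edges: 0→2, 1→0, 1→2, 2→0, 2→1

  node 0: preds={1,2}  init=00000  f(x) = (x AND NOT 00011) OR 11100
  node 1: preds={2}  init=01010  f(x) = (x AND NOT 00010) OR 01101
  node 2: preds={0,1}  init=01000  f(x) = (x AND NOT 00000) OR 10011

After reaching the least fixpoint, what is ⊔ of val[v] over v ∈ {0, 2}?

Trace (7 dequeues):
  [1] u=0 | in 01010 | out 11100 | prev 00000 | push {}
  [2] u=1 | in 01000 | out 01111 | prev 01010 | push {0}
  [3] u=2 | in 11111 | out 11111 | prev 01000 | push {1}
  [4] u=0 | in 11111 | out 11100 | ==
  [5] u=1 | in 11111 | out 11111 | prev 01111 | push {0,2}
  [6] u=0 | in 11111 | out 11100 | ==
  [7] u=2 | in 11111 | out 11111 | ==

Converged values:
  [0] 11100
  [1] 11111
  [2] 11111

11111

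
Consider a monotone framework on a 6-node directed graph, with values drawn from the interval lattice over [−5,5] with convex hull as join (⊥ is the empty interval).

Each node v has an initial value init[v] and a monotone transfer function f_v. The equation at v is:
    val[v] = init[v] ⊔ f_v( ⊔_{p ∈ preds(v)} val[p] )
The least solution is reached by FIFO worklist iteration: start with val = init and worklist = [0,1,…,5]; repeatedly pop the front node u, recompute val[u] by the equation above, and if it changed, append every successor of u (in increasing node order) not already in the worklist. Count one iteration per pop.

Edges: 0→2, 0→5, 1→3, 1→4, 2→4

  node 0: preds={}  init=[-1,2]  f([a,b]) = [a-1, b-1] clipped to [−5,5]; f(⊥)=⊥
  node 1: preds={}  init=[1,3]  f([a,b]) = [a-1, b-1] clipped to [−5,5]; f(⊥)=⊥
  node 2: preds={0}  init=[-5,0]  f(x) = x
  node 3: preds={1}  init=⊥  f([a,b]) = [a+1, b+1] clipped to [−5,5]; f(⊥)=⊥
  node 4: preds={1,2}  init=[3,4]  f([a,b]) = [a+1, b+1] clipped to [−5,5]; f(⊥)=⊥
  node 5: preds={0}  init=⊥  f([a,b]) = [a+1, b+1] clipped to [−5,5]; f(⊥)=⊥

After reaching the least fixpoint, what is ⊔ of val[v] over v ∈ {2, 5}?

Trace (6 dequeues):
  [1] u=0 | in ⊥ | out [-1,2] | ==
  [2] u=1 | in ⊥ | out [1,3] | ==
  [3] u=2 | in [-1,2] | out [-5,2] | prev [-5,0] | push {}
  [4] u=3 | in [1,3] | out [2,4] | prev ⊥ | push {}
  [5] u=4 | in [-5,3] | out [-4,4] | prev [3,4] | push {}
  [6] u=5 | in [-1,2] | out [0,3] | prev ⊥ | push {}

Converged values:
  [0] [-1,2]
  [1] [1,3]
  [2] [-5,2]
  [3] [2,4]
  [4] [-4,4]
  [5] [0,3]

[-5,3]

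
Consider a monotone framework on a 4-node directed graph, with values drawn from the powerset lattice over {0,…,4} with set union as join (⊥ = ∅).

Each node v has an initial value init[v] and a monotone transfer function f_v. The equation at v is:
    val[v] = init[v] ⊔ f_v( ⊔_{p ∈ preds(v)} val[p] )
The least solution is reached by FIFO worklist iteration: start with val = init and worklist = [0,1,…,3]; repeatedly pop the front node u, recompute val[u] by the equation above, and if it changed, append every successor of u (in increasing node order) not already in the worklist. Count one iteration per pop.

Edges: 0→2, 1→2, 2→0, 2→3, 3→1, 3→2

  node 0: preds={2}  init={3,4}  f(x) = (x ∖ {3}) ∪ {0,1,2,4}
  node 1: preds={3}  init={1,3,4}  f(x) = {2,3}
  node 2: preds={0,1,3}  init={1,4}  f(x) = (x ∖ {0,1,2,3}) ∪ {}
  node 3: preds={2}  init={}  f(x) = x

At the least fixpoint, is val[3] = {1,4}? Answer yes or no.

Trace (6 dequeues):
  [1] u=0 | in {1,4} | out {0,1,2,3,4} | prev {3,4} | push {}
  [2] u=1 | in {} | out {1,2,3,4} | prev {1,3,4} | push {}
  [3] u=2 | in {0,1,2,3,4} | out {1,4} | ==
  [4] u=3 | in {1,4} | out {1,4} | prev {} | push {1,2}
  [5] u=1 | in {1,4} | out {1,2,3,4} | ==
  [6] u=2 | in {0,1,2,3,4} | out {1,4} | ==

Converged values:
  [0] {0,1,2,3,4}
  [1] {1,2,3,4}
  [2] {1,4}
  [3] {1,4}

yes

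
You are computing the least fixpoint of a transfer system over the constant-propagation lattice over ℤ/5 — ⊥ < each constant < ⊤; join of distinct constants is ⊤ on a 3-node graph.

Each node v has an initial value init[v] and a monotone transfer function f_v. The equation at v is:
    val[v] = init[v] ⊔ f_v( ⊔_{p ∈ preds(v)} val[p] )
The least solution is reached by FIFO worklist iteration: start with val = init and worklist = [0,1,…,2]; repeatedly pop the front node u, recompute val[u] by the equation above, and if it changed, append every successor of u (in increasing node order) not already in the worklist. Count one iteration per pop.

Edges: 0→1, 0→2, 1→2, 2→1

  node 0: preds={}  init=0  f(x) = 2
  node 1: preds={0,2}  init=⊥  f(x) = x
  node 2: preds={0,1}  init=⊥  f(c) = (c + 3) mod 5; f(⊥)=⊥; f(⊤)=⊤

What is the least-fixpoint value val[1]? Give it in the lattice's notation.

⊤

Worklist (4 pops):
  #1 pop 0: in=⊥ → ⊤ (was 0); enqueue []
  #2 pop 1: in=⊤ → ⊤ (was ⊥); enqueue []
  #3 pop 2: in=⊤ → ⊤ (was ⊥); enqueue [1]
  #4 pop 1: in=⊤ → ⊤ (no change)

Fixpoint:
  val[0] = ⊤
  val[1] = ⊤
  val[2] = ⊤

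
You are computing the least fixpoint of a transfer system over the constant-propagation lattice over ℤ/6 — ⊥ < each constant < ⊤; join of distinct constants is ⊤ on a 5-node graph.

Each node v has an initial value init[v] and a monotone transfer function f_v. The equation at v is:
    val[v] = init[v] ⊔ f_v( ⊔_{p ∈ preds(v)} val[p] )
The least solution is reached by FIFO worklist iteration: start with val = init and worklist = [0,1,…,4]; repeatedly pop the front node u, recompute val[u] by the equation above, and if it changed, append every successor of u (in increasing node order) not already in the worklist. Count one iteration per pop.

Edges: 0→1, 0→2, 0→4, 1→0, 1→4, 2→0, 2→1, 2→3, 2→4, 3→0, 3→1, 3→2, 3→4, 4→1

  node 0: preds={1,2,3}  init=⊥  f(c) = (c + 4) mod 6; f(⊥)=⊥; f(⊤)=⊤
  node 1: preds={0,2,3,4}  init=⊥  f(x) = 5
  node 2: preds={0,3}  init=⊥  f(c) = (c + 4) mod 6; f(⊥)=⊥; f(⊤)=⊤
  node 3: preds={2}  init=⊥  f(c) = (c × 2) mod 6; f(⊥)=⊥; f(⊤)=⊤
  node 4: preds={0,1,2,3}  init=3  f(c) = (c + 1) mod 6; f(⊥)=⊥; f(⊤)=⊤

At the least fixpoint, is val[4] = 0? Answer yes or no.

no

Worklist (21 pops):
  #1 pop 0: in=⊥ → ⊥ (no change)
  #2 pop 1: in=3 → 5 (was ⊥); enqueue [0]
  #3 pop 2: in=⊥ → ⊥ (no change)
  #4 pop 3: in=⊥ → ⊥ (no change)
  #5 pop 4: in=5 → ⊤ (was 3); enqueue [1]
  #6 pop 0: in=5 → 3 (was ⊥); enqueue [2,4]
  #7 pop 1: in=⊤ → 5 (no change)
  #8 pop 2: in=3 → 1 (was ⊥); enqueue [0,1,3]
  #9 pop 4: in=⊤ → ⊤ (no change)
  #10 pop 0: in=⊤ → ⊤ (was 3); enqueue [2,4]
  #11 pop 1: in=⊤ → 5 (no change)
  #12 pop 3: in=1 → 2 (was ⊥); enqueue [0,1]
  #13 pop 2: in=⊤ → ⊤ (was 1); enqueue [3]
  #14 pop 4: in=⊤ → ⊤ (no change)
  #15 pop 0: in=⊤ → ⊤ (no change)
  #16 pop 1: in=⊤ → 5 (no change)
  #17 pop 3: in=⊤ → ⊤ (was 2); enqueue [0,1,2,4]
  #18 pop 0: in=⊤ → ⊤ (no change)
  #19 pop 1: in=⊤ → 5 (no change)
  #20 pop 2: in=⊤ → ⊤ (no change)
  #21 pop 4: in=⊤ → ⊤ (no change)

Fixpoint:
  val[0] = ⊤
  val[1] = 5
  val[2] = ⊤
  val[3] = ⊤
  val[4] = ⊤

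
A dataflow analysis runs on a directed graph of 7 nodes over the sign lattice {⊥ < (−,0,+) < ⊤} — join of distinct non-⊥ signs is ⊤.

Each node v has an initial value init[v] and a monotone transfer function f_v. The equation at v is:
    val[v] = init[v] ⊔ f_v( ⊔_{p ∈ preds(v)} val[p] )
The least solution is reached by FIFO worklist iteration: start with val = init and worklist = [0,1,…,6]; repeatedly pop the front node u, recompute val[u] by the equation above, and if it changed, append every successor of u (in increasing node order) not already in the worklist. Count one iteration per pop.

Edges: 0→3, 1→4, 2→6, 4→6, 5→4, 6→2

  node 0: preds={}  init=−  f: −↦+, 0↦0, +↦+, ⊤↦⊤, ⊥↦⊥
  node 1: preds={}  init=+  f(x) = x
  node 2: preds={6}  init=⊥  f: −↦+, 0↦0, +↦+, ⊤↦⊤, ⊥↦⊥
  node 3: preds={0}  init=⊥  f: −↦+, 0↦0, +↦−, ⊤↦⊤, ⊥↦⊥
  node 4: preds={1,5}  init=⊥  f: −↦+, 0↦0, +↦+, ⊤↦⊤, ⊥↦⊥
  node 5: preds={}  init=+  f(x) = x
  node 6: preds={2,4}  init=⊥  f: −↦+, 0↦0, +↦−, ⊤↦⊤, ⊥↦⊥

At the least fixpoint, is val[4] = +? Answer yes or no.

Trace (9 dequeues):
  [1] u=0 | in ⊥ | out − | ==
  [2] u=1 | in ⊥ | out + | ==
  [3] u=2 | in ⊥ | out ⊥ | ==
  [4] u=3 | in − | out + | prev ⊥ | push {}
  [5] u=4 | in + | out + | prev ⊥ | push {}
  [6] u=5 | in ⊥ | out + | ==
  [7] u=6 | in + | out − | prev ⊥ | push {2}
  [8] u=2 | in − | out + | prev ⊥ | push {6}
  [9] u=6 | in + | out − | ==

Converged values:
  [0] −
  [1] +
  [2] +
  [3] +
  [4] +
  [5] +
  [6] −

yes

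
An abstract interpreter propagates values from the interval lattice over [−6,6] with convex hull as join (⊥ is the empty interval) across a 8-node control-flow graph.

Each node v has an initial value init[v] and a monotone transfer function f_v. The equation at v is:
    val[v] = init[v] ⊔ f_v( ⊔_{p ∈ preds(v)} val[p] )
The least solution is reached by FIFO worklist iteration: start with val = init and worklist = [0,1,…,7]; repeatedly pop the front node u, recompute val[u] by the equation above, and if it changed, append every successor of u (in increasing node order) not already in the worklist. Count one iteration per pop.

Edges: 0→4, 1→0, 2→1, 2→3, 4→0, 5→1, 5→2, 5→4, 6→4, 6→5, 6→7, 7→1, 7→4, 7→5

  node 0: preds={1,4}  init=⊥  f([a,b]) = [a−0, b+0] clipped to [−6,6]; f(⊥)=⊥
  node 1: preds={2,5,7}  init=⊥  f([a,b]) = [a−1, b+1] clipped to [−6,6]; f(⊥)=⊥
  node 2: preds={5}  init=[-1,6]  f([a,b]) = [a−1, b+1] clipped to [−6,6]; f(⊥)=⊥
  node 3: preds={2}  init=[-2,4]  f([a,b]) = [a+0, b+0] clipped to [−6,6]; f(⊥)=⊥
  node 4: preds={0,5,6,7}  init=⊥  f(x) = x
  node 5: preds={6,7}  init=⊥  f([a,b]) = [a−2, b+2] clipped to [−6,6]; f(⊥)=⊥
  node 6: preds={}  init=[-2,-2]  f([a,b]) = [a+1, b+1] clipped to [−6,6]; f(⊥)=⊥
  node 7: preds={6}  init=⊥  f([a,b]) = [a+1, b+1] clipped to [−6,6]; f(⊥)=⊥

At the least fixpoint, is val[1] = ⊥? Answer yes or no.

no

Worklist (21 pops):
  #1 pop 0: in=⊥ → ⊥ (no change)
  #2 pop 1: in=[-1,6] → [-2,6] (was ⊥); enqueue [0]
  #3 pop 2: in=⊥ → [-1,6] (no change)
  #4 pop 3: in=[-1,6] → [-2,6] (was [-2,4]); enqueue []
  #5 pop 4: in=[-2,-2] → [-2,-2] (was ⊥); enqueue []
  #6 pop 5: in=[-2,-2] → [-4,0] (was ⊥); enqueue [1,2,4]
  #7 pop 6: in=⊥ → [-2,-2] (no change)
  #8 pop 7: in=[-2,-2] → [-1,-1] (was ⊥); enqueue [5]
  #9 pop 0: in=[-2,6] → [-2,6] (was ⊥); enqueue []
  #10 pop 1: in=[-4,6] → [-5,6] (was [-2,6]); enqueue [0]
  #11 pop 2: in=[-4,0] → [-5,6] (was [-1,6]); enqueue [1,3]
  #12 pop 4: in=[-4,6] → [-4,6] (was [-2,-2]); enqueue []
  #13 pop 5: in=[-2,-1] → [-4,1] (was [-4,0]); enqueue [2,4]
  #14 pop 0: in=[-5,6] → [-5,6] (was [-2,6]); enqueue []
  #15 pop 1: in=[-5,6] → [-6,6] (was [-5,6]); enqueue [0]
  #16 pop 3: in=[-5,6] → [-5,6] (was [-2,6]); enqueue []
  #17 pop 2: in=[-4,1] → [-5,6] (no change)
  #18 pop 4: in=[-5,6] → [-5,6] (was [-4,6]); enqueue []
  #19 pop 0: in=[-6,6] → [-6,6] (was [-5,6]); enqueue [4]
  #20 pop 4: in=[-6,6] → [-6,6] (was [-5,6]); enqueue [0]
  #21 pop 0: in=[-6,6] → [-6,6] (no change)

Fixpoint:
  val[0] = [-6,6]
  val[1] = [-6,6]
  val[2] = [-5,6]
  val[3] = [-5,6]
  val[4] = [-6,6]
  val[5] = [-4,1]
  val[6] = [-2,-2]
  val[7] = [-1,-1]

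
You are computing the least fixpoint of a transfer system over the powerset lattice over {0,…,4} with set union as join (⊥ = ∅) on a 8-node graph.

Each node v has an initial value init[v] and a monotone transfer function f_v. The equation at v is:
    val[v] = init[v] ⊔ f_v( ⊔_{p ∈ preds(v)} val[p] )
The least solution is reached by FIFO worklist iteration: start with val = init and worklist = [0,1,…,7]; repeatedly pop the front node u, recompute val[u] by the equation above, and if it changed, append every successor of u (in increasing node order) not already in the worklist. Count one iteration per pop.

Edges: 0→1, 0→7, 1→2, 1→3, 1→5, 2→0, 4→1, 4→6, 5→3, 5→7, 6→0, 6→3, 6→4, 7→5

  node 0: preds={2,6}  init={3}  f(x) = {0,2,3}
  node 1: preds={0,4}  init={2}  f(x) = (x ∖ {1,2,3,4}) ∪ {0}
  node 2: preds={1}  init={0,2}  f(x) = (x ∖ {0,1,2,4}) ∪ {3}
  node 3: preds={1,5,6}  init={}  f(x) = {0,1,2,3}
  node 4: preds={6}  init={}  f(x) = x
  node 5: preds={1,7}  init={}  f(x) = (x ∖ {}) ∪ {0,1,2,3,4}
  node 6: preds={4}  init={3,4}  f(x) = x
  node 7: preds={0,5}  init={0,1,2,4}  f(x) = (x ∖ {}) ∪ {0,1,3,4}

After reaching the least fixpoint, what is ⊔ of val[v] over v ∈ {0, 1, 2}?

{0,2,3}

Worklist (12 pops):
  #1 pop 0: in={0,2,3,4} → {0,2,3} (was {3}); enqueue []
  #2 pop 1: in={0,2,3} → {0,2} (was {2}); enqueue []
  #3 pop 2: in={0,2} → {0,2,3} (was {0,2}); enqueue [0]
  #4 pop 3: in={0,2,3,4} → {0,1,2,3} (was {}); enqueue []
  #5 pop 4: in={3,4} → {3,4} (was {}); enqueue [1]
  #6 pop 5: in={0,1,2,4} → {0,1,2,3,4} (was {}); enqueue [3]
  #7 pop 6: in={3,4} → {3,4} (no change)
  #8 pop 7: in={0,1,2,3,4} → {0,1,2,3,4} (was {0,1,2,4}); enqueue [5]
  #9 pop 0: in={0,2,3,4} → {0,2,3} (no change)
  #10 pop 1: in={0,2,3,4} → {0,2} (no change)
  #11 pop 3: in={0,1,2,3,4} → {0,1,2,3} (no change)
  #12 pop 5: in={0,1,2,3,4} → {0,1,2,3,4} (no change)

Fixpoint:
  val[0] = {0,2,3}
  val[1] = {0,2}
  val[2] = {0,2,3}
  val[3] = {0,1,2,3}
  val[4] = {3,4}
  val[5] = {0,1,2,3,4}
  val[6] = {3,4}
  val[7] = {0,1,2,3,4}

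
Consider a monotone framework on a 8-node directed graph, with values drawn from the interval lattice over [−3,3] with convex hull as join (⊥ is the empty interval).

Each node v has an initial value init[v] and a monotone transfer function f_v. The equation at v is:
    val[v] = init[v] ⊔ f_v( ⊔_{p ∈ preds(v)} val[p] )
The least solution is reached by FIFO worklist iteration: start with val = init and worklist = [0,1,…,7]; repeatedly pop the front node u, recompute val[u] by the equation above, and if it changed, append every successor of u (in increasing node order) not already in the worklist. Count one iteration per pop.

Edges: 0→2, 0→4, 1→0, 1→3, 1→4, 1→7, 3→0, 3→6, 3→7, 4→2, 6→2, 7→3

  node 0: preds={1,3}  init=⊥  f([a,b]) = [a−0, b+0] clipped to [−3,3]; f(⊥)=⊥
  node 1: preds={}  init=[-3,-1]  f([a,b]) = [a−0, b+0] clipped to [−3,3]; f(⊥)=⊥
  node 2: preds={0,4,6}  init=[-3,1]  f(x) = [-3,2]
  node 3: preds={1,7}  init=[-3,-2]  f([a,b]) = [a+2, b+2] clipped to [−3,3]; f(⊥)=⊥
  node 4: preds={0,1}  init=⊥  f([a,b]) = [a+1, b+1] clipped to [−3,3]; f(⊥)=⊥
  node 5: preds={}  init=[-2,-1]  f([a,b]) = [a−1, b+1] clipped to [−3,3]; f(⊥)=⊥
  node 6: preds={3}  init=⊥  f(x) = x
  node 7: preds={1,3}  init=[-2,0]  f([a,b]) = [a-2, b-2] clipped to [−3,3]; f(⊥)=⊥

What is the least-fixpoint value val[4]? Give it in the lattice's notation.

Trace (13 dequeues):
  [1] u=0 | in [-3,-1] | out [-3,-1] | prev ⊥ | push {}
  [2] u=1 | in ⊥ | out [-3,-1] | ==
  [3] u=2 | in [-3,-1] | out [-3,2] | prev [-3,1] | push {}
  [4] u=3 | in [-3,0] | out [-3,2] | prev [-3,-2] | push {0}
  [5] u=4 | in [-3,-1] | out [-2,0] | prev ⊥ | push {2}
  [6] u=5 | in ⊥ | out [-2,-1] | ==
  [7] u=6 | in [-3,2] | out [-3,2] | prev ⊥ | push {}
  [8] u=7 | in [-3,2] | out [-3,0] | prev [-2,0] | push {3}
  [9] u=0 | in [-3,2] | out [-3,2] | prev [-3,-1] | push {4}
  [10] u=2 | in [-3,2] | out [-3,2] | ==
  [11] u=3 | in [-3,0] | out [-3,2] | ==
  [12] u=4 | in [-3,2] | out [-2,3] | prev [-2,0] | push {2}
  [13] u=2 | in [-3,3] | out [-3,2] | ==

Converged values:
  [0] [-3,2]
  [1] [-3,-1]
  [2] [-3,2]
  [3] [-3,2]
  [4] [-2,3]
  [5] [-2,-1]
  [6] [-3,2]
  [7] [-3,0]

[-2,3]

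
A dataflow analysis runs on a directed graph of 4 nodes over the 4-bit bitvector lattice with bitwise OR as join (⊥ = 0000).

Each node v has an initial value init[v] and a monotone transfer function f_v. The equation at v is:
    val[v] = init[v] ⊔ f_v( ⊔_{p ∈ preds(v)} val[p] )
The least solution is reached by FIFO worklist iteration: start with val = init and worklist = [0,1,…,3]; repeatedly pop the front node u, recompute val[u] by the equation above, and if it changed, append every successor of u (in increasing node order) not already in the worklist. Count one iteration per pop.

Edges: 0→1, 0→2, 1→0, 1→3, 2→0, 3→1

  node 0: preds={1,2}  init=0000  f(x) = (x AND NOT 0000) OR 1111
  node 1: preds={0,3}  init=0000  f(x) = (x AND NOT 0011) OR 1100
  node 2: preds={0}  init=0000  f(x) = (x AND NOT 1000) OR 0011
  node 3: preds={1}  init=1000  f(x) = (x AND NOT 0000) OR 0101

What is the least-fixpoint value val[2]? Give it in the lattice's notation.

0111

Iteration log — 6 steps:
  step 1. node 0  ⊔preds=0000  new=1111  old=0000  +wl: 
  step 2. node 1  ⊔preds=1111  new=1100  old=0000  +wl: 0
  step 3. node 2  ⊔preds=1111  new=0111  old=0000  +wl: 
  step 4. node 3  ⊔preds=1100  new=1101  old=1000  +wl: 1
  step 5. node 0  ⊔preds=1111  new=1111  stable
  step 6. node 1  ⊔preds=1111  new=1100  stable

Least fixpoint reached:
  node 0: 1111
  node 1: 1100
  node 2: 0111
  node 3: 1101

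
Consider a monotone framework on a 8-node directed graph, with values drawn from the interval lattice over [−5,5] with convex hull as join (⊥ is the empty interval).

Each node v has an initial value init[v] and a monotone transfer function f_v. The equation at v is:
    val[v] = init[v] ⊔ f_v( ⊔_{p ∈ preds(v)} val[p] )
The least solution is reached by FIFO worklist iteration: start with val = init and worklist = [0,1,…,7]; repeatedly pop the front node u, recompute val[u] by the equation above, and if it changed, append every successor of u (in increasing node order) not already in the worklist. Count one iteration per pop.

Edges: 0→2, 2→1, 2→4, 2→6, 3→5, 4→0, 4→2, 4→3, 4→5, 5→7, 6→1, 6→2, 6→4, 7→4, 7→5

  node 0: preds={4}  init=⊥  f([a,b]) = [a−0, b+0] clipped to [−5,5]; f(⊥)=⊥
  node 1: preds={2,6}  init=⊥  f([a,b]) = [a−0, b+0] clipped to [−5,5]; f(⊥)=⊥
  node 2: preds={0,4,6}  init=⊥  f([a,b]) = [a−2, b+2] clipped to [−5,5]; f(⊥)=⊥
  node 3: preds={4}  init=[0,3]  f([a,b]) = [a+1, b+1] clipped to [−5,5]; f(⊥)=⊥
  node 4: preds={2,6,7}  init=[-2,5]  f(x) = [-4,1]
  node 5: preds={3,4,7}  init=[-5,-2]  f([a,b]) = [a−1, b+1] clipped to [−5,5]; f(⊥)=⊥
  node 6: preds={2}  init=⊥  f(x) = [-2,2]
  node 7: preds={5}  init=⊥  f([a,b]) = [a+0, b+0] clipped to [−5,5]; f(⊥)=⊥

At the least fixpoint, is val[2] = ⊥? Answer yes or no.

Worklist (16 pops):
  #1 pop 0: in=[-2,5] → [-2,5] (was ⊥); enqueue []
  #2 pop 1: in=⊥ → ⊥ (no change)
  #3 pop 2: in=[-2,5] → [-4,5] (was ⊥); enqueue [1]
  #4 pop 3: in=[-2,5] → [-1,5] (was [0,3]); enqueue []
  #5 pop 4: in=[-4,5] → [-4,5] (was [-2,5]); enqueue [0,2,3]
  #6 pop 5: in=[-4,5] → [-5,5] (was [-5,-2]); enqueue []
  #7 pop 6: in=[-4,5] → [-2,2] (was ⊥); enqueue [4]
  #8 pop 7: in=[-5,5] → [-5,5] (was ⊥); enqueue [5]
  #9 pop 1: in=[-4,5] → [-4,5] (was ⊥); enqueue []
  #10 pop 0: in=[-4,5] → [-4,5] (was [-2,5]); enqueue []
  #11 pop 2: in=[-4,5] → [-5,5] (was [-4,5]); enqueue [1,6]
  #12 pop 3: in=[-4,5] → [-3,5] (was [-1,5]); enqueue []
  #13 pop 4: in=[-5,5] → [-4,5] (no change)
  #14 pop 5: in=[-5,5] → [-5,5] (no change)
  #15 pop 1: in=[-5,5] → [-5,5] (was [-4,5]); enqueue []
  #16 pop 6: in=[-5,5] → [-2,2] (no change)

Fixpoint:
  val[0] = [-4,5]
  val[1] = [-5,5]
  val[2] = [-5,5]
  val[3] = [-3,5]
  val[4] = [-4,5]
  val[5] = [-5,5]
  val[6] = [-2,2]
  val[7] = [-5,5]

no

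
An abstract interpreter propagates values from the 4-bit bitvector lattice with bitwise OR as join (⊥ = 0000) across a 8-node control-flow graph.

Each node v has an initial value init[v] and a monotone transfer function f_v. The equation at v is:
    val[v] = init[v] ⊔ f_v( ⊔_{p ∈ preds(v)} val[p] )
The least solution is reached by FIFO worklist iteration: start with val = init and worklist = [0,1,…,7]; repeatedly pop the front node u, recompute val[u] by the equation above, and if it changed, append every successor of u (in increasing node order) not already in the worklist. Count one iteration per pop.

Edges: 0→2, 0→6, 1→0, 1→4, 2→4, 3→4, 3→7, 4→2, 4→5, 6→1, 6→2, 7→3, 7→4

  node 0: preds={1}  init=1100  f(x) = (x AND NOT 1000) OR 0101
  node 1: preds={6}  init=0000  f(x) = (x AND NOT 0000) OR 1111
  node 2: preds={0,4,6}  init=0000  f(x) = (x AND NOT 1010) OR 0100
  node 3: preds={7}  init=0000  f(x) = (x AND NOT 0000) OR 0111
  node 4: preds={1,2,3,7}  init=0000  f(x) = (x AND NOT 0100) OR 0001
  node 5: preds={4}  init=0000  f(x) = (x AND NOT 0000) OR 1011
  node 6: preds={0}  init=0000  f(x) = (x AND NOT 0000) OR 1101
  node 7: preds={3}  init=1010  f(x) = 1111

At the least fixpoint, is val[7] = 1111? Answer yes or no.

Worklist (16 pops):
  #1 pop 0: in=0000 → 1101 (was 1100); enqueue []
  #2 pop 1: in=0000 → 1111 (was 0000); enqueue [0]
  #3 pop 2: in=1101 → 0101 (was 0000); enqueue []
  #4 pop 3: in=1010 → 1111 (was 0000); enqueue []
  #5 pop 4: in=1111 → 1011 (was 0000); enqueue [2]
  #6 pop 5: in=1011 → 1011 (was 0000); enqueue []
  #7 pop 6: in=1101 → 1101 (was 0000); enqueue [1]
  #8 pop 7: in=1111 → 1111 (was 1010); enqueue [3,4]
  #9 pop 0: in=1111 → 1111 (was 1101); enqueue [6]
  #10 pop 2: in=1111 → 0101 (no change)
  #11 pop 1: in=1101 → 1111 (no change)
  #12 pop 3: in=1111 → 1111 (no change)
  #13 pop 4: in=1111 → 1011 (no change)
  #14 pop 6: in=1111 → 1111 (was 1101); enqueue [1,2]
  #15 pop 1: in=1111 → 1111 (no change)
  #16 pop 2: in=1111 → 0101 (no change)

Fixpoint:
  val[0] = 1111
  val[1] = 1111
  val[2] = 0101
  val[3] = 1111
  val[4] = 1011
  val[5] = 1011
  val[6] = 1111
  val[7] = 1111

yes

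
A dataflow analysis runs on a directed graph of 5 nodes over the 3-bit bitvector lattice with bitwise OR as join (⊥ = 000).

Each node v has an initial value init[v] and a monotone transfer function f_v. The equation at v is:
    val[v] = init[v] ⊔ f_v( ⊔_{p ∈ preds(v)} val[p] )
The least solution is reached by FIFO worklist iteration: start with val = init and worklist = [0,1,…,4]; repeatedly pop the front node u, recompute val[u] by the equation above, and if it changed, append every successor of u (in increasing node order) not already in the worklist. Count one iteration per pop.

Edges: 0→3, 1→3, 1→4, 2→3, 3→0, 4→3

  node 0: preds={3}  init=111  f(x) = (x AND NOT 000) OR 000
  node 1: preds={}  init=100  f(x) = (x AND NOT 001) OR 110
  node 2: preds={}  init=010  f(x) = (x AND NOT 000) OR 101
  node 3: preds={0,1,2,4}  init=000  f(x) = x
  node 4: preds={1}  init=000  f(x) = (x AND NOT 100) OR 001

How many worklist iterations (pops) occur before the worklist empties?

7

Worklist (7 pops):
  #1 pop 0: in=000 → 111 (no change)
  #2 pop 1: in=000 → 110 (was 100); enqueue []
  #3 pop 2: in=000 → 111 (was 010); enqueue []
  #4 pop 3: in=111 → 111 (was 000); enqueue [0]
  #5 pop 4: in=110 → 011 (was 000); enqueue [3]
  #6 pop 0: in=111 → 111 (no change)
  #7 pop 3: in=111 → 111 (no change)

Fixpoint:
  val[0] = 111
  val[1] = 110
  val[2] = 111
  val[3] = 111
  val[4] = 011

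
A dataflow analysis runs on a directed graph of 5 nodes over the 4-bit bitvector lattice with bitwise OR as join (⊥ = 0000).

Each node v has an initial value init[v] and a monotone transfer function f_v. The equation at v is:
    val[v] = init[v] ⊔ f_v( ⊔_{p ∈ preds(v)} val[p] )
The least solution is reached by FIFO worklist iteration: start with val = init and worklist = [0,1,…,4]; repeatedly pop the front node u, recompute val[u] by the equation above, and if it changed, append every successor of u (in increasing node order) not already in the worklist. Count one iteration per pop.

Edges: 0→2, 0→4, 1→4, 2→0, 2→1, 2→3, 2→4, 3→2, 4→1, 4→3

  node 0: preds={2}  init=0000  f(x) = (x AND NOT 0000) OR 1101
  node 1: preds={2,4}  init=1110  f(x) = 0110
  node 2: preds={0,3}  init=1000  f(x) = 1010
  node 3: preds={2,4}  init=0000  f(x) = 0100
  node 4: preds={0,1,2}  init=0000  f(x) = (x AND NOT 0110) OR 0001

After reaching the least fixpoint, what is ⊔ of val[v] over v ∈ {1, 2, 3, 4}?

Worklist (10 pops):
  #1 pop 0: in=1000 → 1101 (was 0000); enqueue []
  #2 pop 1: in=1000 → 1110 (no change)
  #3 pop 2: in=1101 → 1010 (was 1000); enqueue [0,1]
  #4 pop 3: in=1010 → 0100 (was 0000); enqueue [2]
  #5 pop 4: in=1111 → 1001 (was 0000); enqueue [3]
  #6 pop 0: in=1010 → 1111 (was 1101); enqueue [4]
  #7 pop 1: in=1011 → 1110 (no change)
  #8 pop 2: in=1111 → 1010 (no change)
  #9 pop 3: in=1011 → 0100 (no change)
  #10 pop 4: in=1111 → 1001 (no change)

Fixpoint:
  val[0] = 1111
  val[1] = 1110
  val[2] = 1010
  val[3] = 0100
  val[4] = 1001

1111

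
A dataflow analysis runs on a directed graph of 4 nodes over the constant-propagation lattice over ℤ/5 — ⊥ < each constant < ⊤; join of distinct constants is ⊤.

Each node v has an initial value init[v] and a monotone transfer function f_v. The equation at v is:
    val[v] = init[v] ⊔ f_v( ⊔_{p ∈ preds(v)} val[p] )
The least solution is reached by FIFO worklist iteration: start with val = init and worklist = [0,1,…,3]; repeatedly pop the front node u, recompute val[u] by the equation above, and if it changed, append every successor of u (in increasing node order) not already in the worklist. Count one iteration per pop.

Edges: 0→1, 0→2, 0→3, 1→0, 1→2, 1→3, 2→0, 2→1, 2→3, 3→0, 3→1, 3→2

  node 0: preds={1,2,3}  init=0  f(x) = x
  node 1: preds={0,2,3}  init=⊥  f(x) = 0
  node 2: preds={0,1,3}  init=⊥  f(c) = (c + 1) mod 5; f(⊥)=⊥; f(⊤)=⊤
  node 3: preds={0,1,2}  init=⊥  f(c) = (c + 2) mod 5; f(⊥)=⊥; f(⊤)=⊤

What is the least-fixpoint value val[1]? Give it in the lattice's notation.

0

Iteration log — 10 steps:
  step 1. node 0  ⊔preds=⊥  new=0  stable
  step 2. node 1  ⊔preds=0  new=0  old=⊥  +wl: 0
  step 3. node 2  ⊔preds=0  new=1  old=⊥  +wl: 1
  step 4. node 3  ⊔preds=⊤  new=⊤  old=⊥  +wl: 2
  step 5. node 0  ⊔preds=⊤  new=⊤  old=0  +wl: 3
  step 6. node 1  ⊔preds=⊤  new=0  stable
  step 7. node 2  ⊔preds=⊤  new=⊤  old=1  +wl: 0,1
  step 8. node 3  ⊔preds=⊤  new=⊤  stable
  step 9. node 0  ⊔preds=⊤  new=⊤  stable
  step 10. node 1  ⊔preds=⊤  new=0  stable

Least fixpoint reached:
  node 0: ⊤
  node 1: 0
  node 2: ⊤
  node 3: ⊤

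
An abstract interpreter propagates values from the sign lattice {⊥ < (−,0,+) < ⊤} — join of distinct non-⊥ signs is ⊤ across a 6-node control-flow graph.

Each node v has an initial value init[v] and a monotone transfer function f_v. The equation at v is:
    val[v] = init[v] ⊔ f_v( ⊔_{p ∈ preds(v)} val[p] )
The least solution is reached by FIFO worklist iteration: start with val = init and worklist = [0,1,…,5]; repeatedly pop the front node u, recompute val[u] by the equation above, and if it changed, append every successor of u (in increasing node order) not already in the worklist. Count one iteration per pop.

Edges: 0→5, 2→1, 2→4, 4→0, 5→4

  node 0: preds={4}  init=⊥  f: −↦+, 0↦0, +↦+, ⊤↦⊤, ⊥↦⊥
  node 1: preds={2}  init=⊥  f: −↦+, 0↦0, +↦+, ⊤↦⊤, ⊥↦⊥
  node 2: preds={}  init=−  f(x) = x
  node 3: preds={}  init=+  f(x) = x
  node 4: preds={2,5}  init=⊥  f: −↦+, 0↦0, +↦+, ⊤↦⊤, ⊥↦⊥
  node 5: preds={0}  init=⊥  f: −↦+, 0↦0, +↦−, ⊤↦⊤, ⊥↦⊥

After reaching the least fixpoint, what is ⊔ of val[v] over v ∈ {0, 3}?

+

Worklist (9 pops):
  #1 pop 0: in=⊥ → ⊥ (no change)
  #2 pop 1: in=− → + (was ⊥); enqueue []
  #3 pop 2: in=⊥ → − (no change)
  #4 pop 3: in=⊥ → + (no change)
  #5 pop 4: in=− → + (was ⊥); enqueue [0]
  #6 pop 5: in=⊥ → ⊥ (no change)
  #7 pop 0: in=+ → + (was ⊥); enqueue [5]
  #8 pop 5: in=+ → − (was ⊥); enqueue [4]
  #9 pop 4: in=− → + (no change)

Fixpoint:
  val[0] = +
  val[1] = +
  val[2] = −
  val[3] = +
  val[4] = +
  val[5] = −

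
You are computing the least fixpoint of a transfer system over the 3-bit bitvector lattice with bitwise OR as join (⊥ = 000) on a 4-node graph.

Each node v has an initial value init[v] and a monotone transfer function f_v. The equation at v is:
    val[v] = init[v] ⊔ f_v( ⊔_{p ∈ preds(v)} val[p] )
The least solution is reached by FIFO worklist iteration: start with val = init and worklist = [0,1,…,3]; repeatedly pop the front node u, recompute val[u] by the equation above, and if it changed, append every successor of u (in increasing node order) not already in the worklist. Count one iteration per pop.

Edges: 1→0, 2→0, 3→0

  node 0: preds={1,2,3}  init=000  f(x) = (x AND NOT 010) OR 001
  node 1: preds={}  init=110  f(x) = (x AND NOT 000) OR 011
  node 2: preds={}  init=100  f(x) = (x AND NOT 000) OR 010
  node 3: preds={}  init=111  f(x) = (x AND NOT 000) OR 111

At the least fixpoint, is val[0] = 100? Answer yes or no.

Worklist (5 pops):
  #1 pop 0: in=111 → 101 (was 000); enqueue []
  #2 pop 1: in=000 → 111 (was 110); enqueue [0]
  #3 pop 2: in=000 → 110 (was 100); enqueue []
  #4 pop 3: in=000 → 111 (no change)
  #5 pop 0: in=111 → 101 (no change)

Fixpoint:
  val[0] = 101
  val[1] = 111
  val[2] = 110
  val[3] = 111

no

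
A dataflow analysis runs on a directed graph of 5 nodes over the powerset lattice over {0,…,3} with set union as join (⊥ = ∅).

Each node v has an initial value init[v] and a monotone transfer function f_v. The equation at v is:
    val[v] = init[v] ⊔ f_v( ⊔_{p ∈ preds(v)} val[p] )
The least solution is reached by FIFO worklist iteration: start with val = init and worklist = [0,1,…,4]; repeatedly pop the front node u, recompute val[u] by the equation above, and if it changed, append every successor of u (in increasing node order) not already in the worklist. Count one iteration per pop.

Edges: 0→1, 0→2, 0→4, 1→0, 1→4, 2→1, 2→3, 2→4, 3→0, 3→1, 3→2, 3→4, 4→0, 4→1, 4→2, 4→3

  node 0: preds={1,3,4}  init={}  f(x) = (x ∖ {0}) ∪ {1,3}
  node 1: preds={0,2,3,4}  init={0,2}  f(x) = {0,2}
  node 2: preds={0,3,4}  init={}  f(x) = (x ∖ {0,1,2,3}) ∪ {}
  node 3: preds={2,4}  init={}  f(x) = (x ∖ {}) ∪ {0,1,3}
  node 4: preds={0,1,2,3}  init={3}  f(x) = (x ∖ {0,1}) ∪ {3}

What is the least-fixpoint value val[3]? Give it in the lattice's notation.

Worklist (13 pops):
  #1 pop 0: in={0,2,3} → {1,2,3} (was {}); enqueue []
  #2 pop 1: in={1,2,3} → {0,2} (no change)
  #3 pop 2: in={1,2,3} → {} (no change)
  #4 pop 3: in={3} → {0,1,3} (was {}); enqueue [0,1,2]
  #5 pop 4: in={0,1,2,3} → {2,3} (was {3}); enqueue [3]
  #6 pop 0: in={0,1,2,3} → {1,2,3} (no change)
  #7 pop 1: in={0,1,2,3} → {0,2} (no change)
  #8 pop 2: in={0,1,2,3} → {} (no change)
  #9 pop 3: in={2,3} → {0,1,2,3} (was {0,1,3}); enqueue [0,1,2,4]
  #10 pop 0: in={0,1,2,3} → {1,2,3} (no change)
  #11 pop 1: in={0,1,2,3} → {0,2} (no change)
  #12 pop 2: in={0,1,2,3} → {} (no change)
  #13 pop 4: in={0,1,2,3} → {2,3} (no change)

Fixpoint:
  val[0] = {1,2,3}
  val[1] = {0,2}
  val[2] = {}
  val[3] = {0,1,2,3}
  val[4] = {2,3}

{0,1,2,3}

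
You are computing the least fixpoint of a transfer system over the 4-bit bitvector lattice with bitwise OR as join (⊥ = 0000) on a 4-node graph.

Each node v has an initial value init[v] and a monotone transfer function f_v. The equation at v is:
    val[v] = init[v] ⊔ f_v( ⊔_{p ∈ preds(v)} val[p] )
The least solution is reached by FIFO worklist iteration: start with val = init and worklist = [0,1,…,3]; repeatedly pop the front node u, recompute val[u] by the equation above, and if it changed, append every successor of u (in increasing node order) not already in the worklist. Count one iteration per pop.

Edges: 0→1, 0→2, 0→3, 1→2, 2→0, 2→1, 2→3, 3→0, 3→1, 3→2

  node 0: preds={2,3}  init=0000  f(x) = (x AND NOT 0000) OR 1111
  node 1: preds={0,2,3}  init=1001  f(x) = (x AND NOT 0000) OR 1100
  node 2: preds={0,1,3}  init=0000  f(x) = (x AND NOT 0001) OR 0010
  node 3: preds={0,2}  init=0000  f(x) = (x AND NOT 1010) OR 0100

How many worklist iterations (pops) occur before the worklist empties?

Iteration log — 7 steps:
  step 1. node 0  ⊔preds=0000  new=1111  old=0000  +wl: 
  step 2. node 1  ⊔preds=1111  new=1111  old=1001  +wl: 
  step 3. node 2  ⊔preds=1111  new=1110  old=0000  +wl: 0,1
  step 4. node 3  ⊔preds=1111  new=0101  old=0000  +wl: 2
  step 5. node 0  ⊔preds=1111  new=1111  stable
  step 6. node 1  ⊔preds=1111  new=1111  stable
  step 7. node 2  ⊔preds=1111  new=1110  stable

Least fixpoint reached:
  node 0: 1111
  node 1: 1111
  node 2: 1110
  node 3: 0101

7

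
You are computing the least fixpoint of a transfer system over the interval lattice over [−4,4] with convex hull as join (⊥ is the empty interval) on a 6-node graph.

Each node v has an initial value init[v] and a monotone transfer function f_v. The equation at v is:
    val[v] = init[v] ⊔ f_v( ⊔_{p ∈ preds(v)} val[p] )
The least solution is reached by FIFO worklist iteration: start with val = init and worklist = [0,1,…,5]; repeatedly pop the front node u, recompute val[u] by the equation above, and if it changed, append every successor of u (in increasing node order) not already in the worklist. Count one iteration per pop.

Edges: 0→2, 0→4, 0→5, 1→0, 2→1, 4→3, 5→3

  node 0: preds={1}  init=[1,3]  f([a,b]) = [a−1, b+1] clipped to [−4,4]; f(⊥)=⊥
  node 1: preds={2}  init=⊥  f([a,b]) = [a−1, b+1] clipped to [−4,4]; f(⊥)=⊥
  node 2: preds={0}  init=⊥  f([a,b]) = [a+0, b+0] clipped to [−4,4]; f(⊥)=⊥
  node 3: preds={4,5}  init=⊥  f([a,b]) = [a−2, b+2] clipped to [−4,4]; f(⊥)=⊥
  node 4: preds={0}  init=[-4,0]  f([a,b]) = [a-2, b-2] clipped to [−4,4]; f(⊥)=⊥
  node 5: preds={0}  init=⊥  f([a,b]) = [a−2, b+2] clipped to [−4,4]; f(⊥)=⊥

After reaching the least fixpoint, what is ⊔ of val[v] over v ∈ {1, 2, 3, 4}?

Worklist (25 pops):
  #1 pop 0: in=⊥ → [1,3] (no change)
  #2 pop 1: in=⊥ → ⊥ (no change)
  #3 pop 2: in=[1,3] → [1,3] (was ⊥); enqueue [1]
  #4 pop 3: in=[-4,0] → [-4,2] (was ⊥); enqueue []
  #5 pop 4: in=[1,3] → [-4,1] (was [-4,0]); enqueue [3]
  #6 pop 5: in=[1,3] → [-1,4] (was ⊥); enqueue []
  #7 pop 1: in=[1,3] → [0,4] (was ⊥); enqueue [0]
  #8 pop 3: in=[-4,4] → [-4,4] (was [-4,2]); enqueue []
  #9 pop 0: in=[0,4] → [-1,4] (was [1,3]); enqueue [2,4,5]
  #10 pop 2: in=[-1,4] → [-1,4] (was [1,3]); enqueue [1]
  #11 pop 4: in=[-1,4] → [-4,2] (was [-4,1]); enqueue [3]
  #12 pop 5: in=[-1,4] → [-3,4] (was [-1,4]); enqueue []
  #13 pop 1: in=[-1,4] → [-2,4] (was [0,4]); enqueue [0]
  #14 pop 3: in=[-4,4] → [-4,4] (no change)
  #15 pop 0: in=[-2,4] → [-3,4] (was [-1,4]); enqueue [2,4,5]
  #16 pop 2: in=[-3,4] → [-3,4] (was [-1,4]); enqueue [1]
  #17 pop 4: in=[-3,4] → [-4,2] (no change)
  #18 pop 5: in=[-3,4] → [-4,4] (was [-3,4]); enqueue [3]
  #19 pop 1: in=[-3,4] → [-4,4] (was [-2,4]); enqueue [0]
  #20 pop 3: in=[-4,4] → [-4,4] (no change)
  #21 pop 0: in=[-4,4] → [-4,4] (was [-3,4]); enqueue [2,4,5]
  #22 pop 2: in=[-4,4] → [-4,4] (was [-3,4]); enqueue [1]
  #23 pop 4: in=[-4,4] → [-4,2] (no change)
  #24 pop 5: in=[-4,4] → [-4,4] (no change)
  #25 pop 1: in=[-4,4] → [-4,4] (no change)

Fixpoint:
  val[0] = [-4,4]
  val[1] = [-4,4]
  val[2] = [-4,4]
  val[3] = [-4,4]
  val[4] = [-4,2]
  val[5] = [-4,4]

[-4,4]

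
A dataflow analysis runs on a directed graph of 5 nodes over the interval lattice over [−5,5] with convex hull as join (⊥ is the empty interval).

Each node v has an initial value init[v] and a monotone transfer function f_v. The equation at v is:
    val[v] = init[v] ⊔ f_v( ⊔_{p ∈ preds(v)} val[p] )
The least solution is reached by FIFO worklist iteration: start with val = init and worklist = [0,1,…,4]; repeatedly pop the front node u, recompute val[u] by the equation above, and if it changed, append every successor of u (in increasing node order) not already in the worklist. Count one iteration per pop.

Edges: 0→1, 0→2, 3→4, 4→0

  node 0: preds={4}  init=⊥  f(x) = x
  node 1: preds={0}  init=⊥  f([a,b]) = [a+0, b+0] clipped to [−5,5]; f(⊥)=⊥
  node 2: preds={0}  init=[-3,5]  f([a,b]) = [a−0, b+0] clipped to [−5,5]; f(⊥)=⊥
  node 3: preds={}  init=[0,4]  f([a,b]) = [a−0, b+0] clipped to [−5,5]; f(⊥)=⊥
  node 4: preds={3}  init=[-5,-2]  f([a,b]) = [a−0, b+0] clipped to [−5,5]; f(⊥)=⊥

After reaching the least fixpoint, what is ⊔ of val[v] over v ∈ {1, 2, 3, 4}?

[-5,5]

Worklist (8 pops):
  #1 pop 0: in=[-5,-2] → [-5,-2] (was ⊥); enqueue []
  #2 pop 1: in=[-5,-2] → [-5,-2] (was ⊥); enqueue []
  #3 pop 2: in=[-5,-2] → [-5,5] (was [-3,5]); enqueue []
  #4 pop 3: in=⊥ → [0,4] (no change)
  #5 pop 4: in=[0,4] → [-5,4] (was [-5,-2]); enqueue [0]
  #6 pop 0: in=[-5,4] → [-5,4] (was [-5,-2]); enqueue [1,2]
  #7 pop 1: in=[-5,4] → [-5,4] (was [-5,-2]); enqueue []
  #8 pop 2: in=[-5,4] → [-5,5] (no change)

Fixpoint:
  val[0] = [-5,4]
  val[1] = [-5,4]
  val[2] = [-5,5]
  val[3] = [0,4]
  val[4] = [-5,4]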